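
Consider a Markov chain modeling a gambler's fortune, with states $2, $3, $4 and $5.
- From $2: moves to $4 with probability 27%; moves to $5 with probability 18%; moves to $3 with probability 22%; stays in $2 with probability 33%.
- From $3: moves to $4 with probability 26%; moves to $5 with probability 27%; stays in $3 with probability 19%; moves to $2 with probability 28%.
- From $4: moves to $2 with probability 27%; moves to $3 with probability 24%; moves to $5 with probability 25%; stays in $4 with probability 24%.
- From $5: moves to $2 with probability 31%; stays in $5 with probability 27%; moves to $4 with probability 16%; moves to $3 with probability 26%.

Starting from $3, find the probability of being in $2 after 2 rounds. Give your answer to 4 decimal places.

0.2995

Propagate the distribution vector 2 rounds from $3.
After 0 rounds: (0.0000, 1.0000, 0.0000, 0.0000)
After 1 round: (0.2800, 0.1900, 0.2600, 0.2700)
After 2 rounds: (0.2995, 0.2303, 0.2306, 0.2396)
P(in $2 after 2 rounds) = 0.2995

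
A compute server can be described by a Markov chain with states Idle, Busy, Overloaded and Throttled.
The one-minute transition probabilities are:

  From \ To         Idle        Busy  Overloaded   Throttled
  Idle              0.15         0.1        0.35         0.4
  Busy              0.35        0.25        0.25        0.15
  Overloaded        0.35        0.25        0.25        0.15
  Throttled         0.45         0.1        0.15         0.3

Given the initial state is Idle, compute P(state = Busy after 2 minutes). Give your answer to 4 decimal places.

Propagate the distribution vector 2 minutes from Idle.
After 0 minutes: (1.0000, 0.0000, 0.0000, 0.0000)
After 1 minute: (0.1500, 0.1000, 0.3500, 0.4000)
After 2 minutes: (0.3600, 0.1675, 0.2250, 0.2475)
P(in Busy after 2 minutes) = 0.1675

0.1675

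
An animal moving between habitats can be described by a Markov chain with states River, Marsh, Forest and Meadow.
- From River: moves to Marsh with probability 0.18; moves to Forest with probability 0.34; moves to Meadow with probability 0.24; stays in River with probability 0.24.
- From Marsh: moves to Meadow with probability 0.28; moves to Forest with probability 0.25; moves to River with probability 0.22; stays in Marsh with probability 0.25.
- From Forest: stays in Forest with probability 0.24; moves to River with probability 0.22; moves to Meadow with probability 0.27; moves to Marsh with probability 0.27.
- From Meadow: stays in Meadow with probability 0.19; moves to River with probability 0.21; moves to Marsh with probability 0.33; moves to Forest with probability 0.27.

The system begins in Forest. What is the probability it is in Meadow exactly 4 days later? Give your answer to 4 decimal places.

Propagate the distribution vector 4 days from Forest.
After 0 days: (0.0000, 0.0000, 1.0000, 0.0000)
After 1 day: (0.2200, 0.2700, 0.2400, 0.2700)
After 2 days: (0.2217, 0.2610, 0.2728, 0.2445)
After 3 days: (0.2220, 0.2595, 0.2721, 0.2464)
After 4 days: (0.2220, 0.2596, 0.2722, 0.2462)
P(in Meadow after 4 days) = 0.2462

0.2462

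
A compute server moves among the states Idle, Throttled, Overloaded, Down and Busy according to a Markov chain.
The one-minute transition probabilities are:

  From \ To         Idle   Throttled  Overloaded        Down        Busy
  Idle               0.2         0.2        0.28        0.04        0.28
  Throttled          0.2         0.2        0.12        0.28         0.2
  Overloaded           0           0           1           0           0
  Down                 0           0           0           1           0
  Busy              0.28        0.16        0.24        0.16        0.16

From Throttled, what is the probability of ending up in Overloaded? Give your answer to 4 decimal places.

0.4697

Let h(s) be the probability of absorption at Overloaded starting from transient state s. Then h(Overloaded) = 1 and h(Down) = 0. By first-step analysis:
h(Idle) = 0.2·h(Idle) + 0.2·h(Throttled) + 0.28·1 + 0.04·0 + 0.28·h(Busy)
h(Throttled) = 0.2·h(Idle) + 0.2·h(Throttled) + 0.12·1 + 0.28·0 + 0.2·h(Busy)
h(Busy) = 0.28·h(Idle) + 0.16·h(Throttled) + 0.24·1 + 0.16·0 + 0.16·h(Busy)
Solving: h(Idle) = 0.6778, h(Throttled) = 0.4697, h(Busy) = 0.6011.
Starting from Throttled, the probability is 0.4697.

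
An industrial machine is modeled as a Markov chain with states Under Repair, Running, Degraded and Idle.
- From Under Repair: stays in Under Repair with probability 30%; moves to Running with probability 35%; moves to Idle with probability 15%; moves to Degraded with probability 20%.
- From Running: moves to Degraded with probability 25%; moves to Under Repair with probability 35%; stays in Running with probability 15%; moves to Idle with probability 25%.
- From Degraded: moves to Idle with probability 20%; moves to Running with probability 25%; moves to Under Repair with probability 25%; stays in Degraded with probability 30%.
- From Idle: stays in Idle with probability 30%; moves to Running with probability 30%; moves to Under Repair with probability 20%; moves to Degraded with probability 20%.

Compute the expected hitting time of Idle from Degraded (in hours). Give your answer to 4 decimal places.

Let t(s) be the expected number of hours to first reach Idle from state s, with t(Idle) = 0. Conditioning on the first hour:
t(Under Repair) = 1 + 0.3·t(Under Repair) + 0.35·t(Running) + 0.2·t(Degraded)
t(Running) = 1 + 0.35·t(Under Repair) + 0.15·t(Running) + 0.25·t(Degraded)
t(Degraded) = 1 + 0.25·t(Under Repair) + 0.25·t(Running) + 0.3·t(Degraded)
Solving: t(Under Repair) = 5.2895, t(Running) = 4.8385, t(Degraded) = 5.0457.
Expected hours from Degraded to Idle: 5.0457.

5.0457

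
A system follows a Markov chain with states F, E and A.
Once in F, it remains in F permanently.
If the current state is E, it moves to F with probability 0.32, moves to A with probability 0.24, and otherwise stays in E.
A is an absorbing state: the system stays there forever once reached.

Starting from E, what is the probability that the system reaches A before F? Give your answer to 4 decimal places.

Let h(s) be the probability of absorption at A starting from transient state s. Then h(A) = 1 and h(F) = 0. By first-step analysis:
h(E) = 0.32·0 + 0.44·h(E) + 0.24·1
Solving: h(E) = 0.4286.
Starting from E, the probability is 0.4286.

0.4286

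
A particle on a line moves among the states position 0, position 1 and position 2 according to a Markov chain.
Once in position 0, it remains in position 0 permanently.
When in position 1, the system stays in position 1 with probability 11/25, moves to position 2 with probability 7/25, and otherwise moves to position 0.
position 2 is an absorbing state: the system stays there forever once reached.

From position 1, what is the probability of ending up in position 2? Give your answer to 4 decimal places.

Let h(s) be the probability of absorption at position 2 starting from transient state s. Then h(position 2) = 1 and h(position 0) = 0. By first-step analysis:
h(position 1) = 0.28·0 + 0.44·h(position 1) + 0.28·1
Solving: h(position 1) = 0.5000.
Starting from position 1, the probability is 0.5000.

0.5000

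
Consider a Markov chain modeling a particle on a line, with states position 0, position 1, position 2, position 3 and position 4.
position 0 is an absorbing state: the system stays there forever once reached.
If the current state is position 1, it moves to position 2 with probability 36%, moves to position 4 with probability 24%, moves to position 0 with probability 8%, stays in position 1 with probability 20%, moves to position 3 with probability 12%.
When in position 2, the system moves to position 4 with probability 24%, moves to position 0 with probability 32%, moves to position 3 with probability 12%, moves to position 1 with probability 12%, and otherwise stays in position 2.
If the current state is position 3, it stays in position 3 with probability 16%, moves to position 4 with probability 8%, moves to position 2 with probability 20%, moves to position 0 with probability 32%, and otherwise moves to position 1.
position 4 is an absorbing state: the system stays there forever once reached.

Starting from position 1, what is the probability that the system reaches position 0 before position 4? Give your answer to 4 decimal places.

0.4505

Let h(s) be the probability of absorption at position 0 starting from transient state s. Then h(position 0) = 1 and h(position 4) = 0. By first-step analysis:
h(position 1) = 0.08·1 + 0.2·h(position 1) + 0.36·h(position 2) + 0.12·h(position 3) + 0.24·0
h(position 2) = 0.32·1 + 0.12·h(position 1) + 0.2·h(position 2) + 0.12·h(position 3) + 0.24·0
h(position 3) = 0.32·1 + 0.24·h(position 1) + 0.2·h(position 2) + 0.16·h(position 3) + 0.08·0
Solving: h(position 1) = 0.4505, h(position 2) = 0.5642, h(position 3) = 0.6440.
Starting from position 1, the probability is 0.4505.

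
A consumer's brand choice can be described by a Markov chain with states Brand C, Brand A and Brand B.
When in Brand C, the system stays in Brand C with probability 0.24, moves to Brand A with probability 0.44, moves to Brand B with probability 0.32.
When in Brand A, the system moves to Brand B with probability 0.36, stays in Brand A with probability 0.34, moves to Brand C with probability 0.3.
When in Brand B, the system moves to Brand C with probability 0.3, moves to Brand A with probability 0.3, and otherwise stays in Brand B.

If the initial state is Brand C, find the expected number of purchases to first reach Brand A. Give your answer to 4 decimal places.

2.5556

Let t(s) be the expected number of purchases to first reach Brand A from state s, with t(Brand A) = 0. Conditioning on the first purchase:
t(Brand C) = 1 + 0.24·t(Brand C) + 0.32·t(Brand B)
t(Brand B) = 1 + 0.3·t(Brand C) + 0.4·t(Brand B)
Solving: t(Brand C) = 2.5556, t(Brand B) = 2.9444.
Expected purchases from Brand C to Brand A: 2.5556.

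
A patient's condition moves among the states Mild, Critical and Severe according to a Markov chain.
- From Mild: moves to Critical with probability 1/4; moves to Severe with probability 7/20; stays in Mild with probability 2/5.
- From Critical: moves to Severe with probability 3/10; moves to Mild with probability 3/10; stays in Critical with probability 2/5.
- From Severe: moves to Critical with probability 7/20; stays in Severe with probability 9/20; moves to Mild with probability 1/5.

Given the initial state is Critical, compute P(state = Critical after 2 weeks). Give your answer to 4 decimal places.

0.3400

Sum over the intermediate state after 1 week:
P = P(Critical→Mild)·P(Mild→Critical) + P(Critical→Critical)·P(Critical→Critical) + P(Critical→Severe)·P(Severe→Critical)
  = 0.3×0.25 + 0.4×0.4 + 0.3×0.35
  = 0.0750 + 0.1600 + 0.1050 = 0.3400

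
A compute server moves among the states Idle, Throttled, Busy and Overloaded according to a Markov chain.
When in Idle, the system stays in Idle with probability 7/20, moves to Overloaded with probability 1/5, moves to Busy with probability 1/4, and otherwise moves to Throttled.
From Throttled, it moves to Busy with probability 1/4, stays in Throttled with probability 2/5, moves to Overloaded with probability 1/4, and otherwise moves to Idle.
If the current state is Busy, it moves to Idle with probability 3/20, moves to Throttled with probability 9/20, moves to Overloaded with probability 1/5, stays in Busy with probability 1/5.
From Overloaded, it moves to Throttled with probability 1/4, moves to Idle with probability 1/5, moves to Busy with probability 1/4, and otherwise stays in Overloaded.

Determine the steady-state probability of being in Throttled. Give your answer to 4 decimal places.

0.3395

Let the stationary distribution be π with π = πP and π_1 + π_2 + π_3 + π_4 = 1.
π_1 = 0.35·π_1 + 0.1·π_2 + 0.15·π_3 + 0.2·π_4
π_2 = 0.2·π_1 + 0.4·π_2 + 0.45·π_3 + 0.25·π_4
π_3 = 0.25·π_1 + 0.25·π_2 + 0.2·π_3 + 0.25·π_4
Solving with the normalization constraint gives π = (0.1814, 0.3395, 0.2381, 0.2411).
So the stationary probability of Throttled is 0.3395.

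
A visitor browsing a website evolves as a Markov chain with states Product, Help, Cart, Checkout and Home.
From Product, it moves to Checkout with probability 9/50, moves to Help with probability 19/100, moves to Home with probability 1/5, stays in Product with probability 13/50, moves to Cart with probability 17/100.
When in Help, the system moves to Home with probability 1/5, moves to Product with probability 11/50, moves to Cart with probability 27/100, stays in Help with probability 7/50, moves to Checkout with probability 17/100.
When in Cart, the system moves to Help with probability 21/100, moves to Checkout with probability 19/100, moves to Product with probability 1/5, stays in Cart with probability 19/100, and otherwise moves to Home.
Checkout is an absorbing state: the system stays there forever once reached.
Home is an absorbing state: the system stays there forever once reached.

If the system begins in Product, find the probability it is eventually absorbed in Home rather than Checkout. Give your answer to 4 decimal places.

0.5286

Let h(s) be the probability of absorption at Home starting from transient state s. Then h(Home) = 1 and h(Checkout) = 0. By first-step analysis:
h(Product) = 0.26·h(Product) + 0.19·h(Help) + 0.17·h(Cart) + 0.18·0 + 0.2·1
h(Help) = 0.22·h(Product) + 0.14·h(Help) + 0.27·h(Cart) + 0.17·0 + 0.2·1
h(Cart) = 0.2·h(Product) + 0.21·h(Help) + 0.19·h(Cart) + 0.19·0 + 0.21·1
Solving: h(Product) = 0.5286, h(Help) = 0.5336, h(Cart) = 0.5281.
Starting from Product, the probability is 0.5286.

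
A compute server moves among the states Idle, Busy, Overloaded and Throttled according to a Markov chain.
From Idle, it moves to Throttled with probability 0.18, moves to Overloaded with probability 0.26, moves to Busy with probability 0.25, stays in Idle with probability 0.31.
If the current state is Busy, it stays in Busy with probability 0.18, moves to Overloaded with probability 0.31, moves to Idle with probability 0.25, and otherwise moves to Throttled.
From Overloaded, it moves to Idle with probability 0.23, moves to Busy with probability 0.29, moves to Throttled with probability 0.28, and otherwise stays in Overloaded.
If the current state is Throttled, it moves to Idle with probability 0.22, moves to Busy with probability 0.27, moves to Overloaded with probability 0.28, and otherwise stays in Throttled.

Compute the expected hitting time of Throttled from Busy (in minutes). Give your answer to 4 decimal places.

4.0895

Let t(s) be the expected number of minutes to first reach Throttled from state s, with t(Throttled) = 0. Conditioning on the first minute:
t(Idle) = 1 + 0.31·t(Idle) + 0.25·t(Busy) + 0.26·t(Overloaded)
t(Busy) = 1 + 0.25·t(Idle) + 0.18·t(Busy) + 0.31·t(Overloaded)
t(Overloaded) = 1 + 0.23·t(Idle) + 0.29·t(Busy) + 0.2·t(Overloaded)
Solving: t(Idle) = 4.4418, t(Busy) = 4.0895, t(Overloaded) = 4.0094.
Expected minutes from Busy to Throttled: 4.0895.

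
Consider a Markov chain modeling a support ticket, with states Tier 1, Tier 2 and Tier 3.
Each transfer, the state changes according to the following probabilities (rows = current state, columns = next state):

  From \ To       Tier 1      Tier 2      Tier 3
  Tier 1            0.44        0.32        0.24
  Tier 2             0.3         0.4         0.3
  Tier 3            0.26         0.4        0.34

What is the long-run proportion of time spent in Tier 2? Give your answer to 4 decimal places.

Let the stationary distribution be π with π = πP and π_1 + π_2 + π_3 = 1.
π_1 = 0.44·π_1 + 0.3·π_2 + 0.26·π_3
π_2 = 0.32·π_1 + 0.4·π_2 + 0.4·π_3
Solving with the normalization constraint gives π = (0.3353, 0.3732, 0.2915).
So the stationary probability of Tier 2 is 0.3732.

0.3732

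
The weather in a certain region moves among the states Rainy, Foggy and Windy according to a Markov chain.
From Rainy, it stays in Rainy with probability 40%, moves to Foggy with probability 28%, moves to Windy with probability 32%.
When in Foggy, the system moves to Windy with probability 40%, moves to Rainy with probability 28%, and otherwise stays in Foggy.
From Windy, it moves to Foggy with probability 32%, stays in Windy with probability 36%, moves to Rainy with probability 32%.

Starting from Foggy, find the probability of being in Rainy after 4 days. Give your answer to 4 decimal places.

0.3344

Propagate the distribution vector 4 days from Foggy.
After 0 days: (0.0000, 1.0000, 0.0000)
After 1 day: (0.2800, 0.3200, 0.4000)
After 2 days: (0.3296, 0.3088, 0.3616)
After 3 days: (0.3340, 0.3068, 0.3592)
After 4 days: (0.3344, 0.3066, 0.3589)
P(in Rainy after 4 days) = 0.3344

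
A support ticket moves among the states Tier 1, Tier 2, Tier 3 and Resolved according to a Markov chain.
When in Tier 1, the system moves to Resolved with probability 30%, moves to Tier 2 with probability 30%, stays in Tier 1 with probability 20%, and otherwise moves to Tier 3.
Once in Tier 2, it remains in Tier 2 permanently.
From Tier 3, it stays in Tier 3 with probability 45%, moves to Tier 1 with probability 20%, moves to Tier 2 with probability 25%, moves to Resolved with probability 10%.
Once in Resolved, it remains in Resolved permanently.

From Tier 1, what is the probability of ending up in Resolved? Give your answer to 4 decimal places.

Let h(s) be the probability of absorption at Resolved starting from transient state s. Then h(Resolved) = 1 and h(Tier 2) = 0. By first-step analysis:
h(Tier 1) = 0.2·h(Tier 1) + 0.3·0 + 0.2·h(Tier 3) + 0.3·1
h(Tier 3) = 0.2·h(Tier 1) + 0.25·0 + 0.45·h(Tier 3) + 0.1·1
Solving: h(Tier 1) = 0.4625, h(Tier 3) = 0.3500.
Starting from Tier 1, the probability is 0.4625.

0.4625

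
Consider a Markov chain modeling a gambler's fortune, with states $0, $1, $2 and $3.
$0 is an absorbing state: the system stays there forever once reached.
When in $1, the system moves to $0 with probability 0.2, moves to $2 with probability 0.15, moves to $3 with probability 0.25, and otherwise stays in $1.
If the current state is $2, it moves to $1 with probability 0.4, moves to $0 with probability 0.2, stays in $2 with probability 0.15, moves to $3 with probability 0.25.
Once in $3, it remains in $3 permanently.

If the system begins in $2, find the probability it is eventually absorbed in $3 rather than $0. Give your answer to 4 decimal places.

Let h(s) be the probability of absorption at $3 starting from transient state s. Then h($3) = 1 and h($0) = 0. By first-step analysis:
h($1) = 0.2·0 + 0.4·h($1) + 0.15·h($2) + 0.25·1
h($2) = 0.2·0 + 0.4·h($1) + 0.15·h($2) + 0.25·1
Solving: h($1) = 0.5556, h($2) = 0.5556.
Starting from $2, the probability is 0.5556.

0.5556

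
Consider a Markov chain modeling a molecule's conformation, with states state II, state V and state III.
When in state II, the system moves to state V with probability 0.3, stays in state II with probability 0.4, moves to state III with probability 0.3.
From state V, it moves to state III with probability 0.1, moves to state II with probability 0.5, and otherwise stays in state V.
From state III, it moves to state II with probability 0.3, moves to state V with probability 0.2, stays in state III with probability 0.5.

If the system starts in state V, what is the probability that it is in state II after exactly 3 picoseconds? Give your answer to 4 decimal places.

0.4090

Propagate the distribution vector 3 picoseconds from state V.
After 0 picoseconds: (0.0000, 1.0000, 0.0000)
After 1 picosecond: (0.5000, 0.4000, 0.1000)
After 2 picoseconds: (0.4300, 0.3300, 0.2400)
After 3 picoseconds: (0.4090, 0.3090, 0.2820)
P(in state II after 3 picoseconds) = 0.4090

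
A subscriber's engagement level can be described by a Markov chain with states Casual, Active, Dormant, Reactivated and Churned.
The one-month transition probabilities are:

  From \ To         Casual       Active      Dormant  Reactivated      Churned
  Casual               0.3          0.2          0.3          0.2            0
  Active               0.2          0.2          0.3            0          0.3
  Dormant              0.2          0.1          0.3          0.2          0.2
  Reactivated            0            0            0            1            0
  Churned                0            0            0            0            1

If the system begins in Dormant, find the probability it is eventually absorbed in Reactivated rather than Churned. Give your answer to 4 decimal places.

0.5054

Let h(s) be the probability of absorption at Reactivated starting from transient state s. Then h(Reactivated) = 1 and h(Churned) = 0. By first-step analysis:
h(Casual) = 0.3·h(Casual) + 0.2·h(Active) + 0.3·h(Dormant) + 0.2·1
h(Active) = 0.2·h(Casual) + 0.2·h(Active) + 0.3·h(Dormant) + 0.3·0
h(Dormant) = 0.2·h(Casual) + 0.1·h(Active) + 0.3·h(Dormant) + 0.2·1 + 0.2·0
Solving: h(Casual) = 0.5993, h(Active) = 0.3394, h(Dormant) = 0.5054.
Starting from Dormant, the probability is 0.5054.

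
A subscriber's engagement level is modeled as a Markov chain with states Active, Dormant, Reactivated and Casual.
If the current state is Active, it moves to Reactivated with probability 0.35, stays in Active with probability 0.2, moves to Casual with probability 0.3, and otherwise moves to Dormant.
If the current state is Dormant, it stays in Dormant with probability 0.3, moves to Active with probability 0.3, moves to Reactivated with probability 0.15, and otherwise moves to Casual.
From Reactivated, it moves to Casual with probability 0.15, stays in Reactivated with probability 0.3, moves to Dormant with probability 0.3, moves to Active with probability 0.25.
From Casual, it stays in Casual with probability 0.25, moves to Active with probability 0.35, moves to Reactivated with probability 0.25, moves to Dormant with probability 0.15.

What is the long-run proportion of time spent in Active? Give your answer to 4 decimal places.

0.2713

Let the stationary distribution be π with π = πP and π_1 + π_2 + π_3 + π_4 = 1.
π_1 = 0.2·π_1 + 0.3·π_2 + 0.25·π_3 + 0.35·π_4
π_2 = 0.15·π_1 + 0.3·π_2 + 0.3·π_3 + 0.15·π_4
π_3 = 0.35·π_1 + 0.15·π_2 + 0.3·π_3 + 0.25·π_4
Solving with the normalization constraint gives π = (0.2713, 0.2238, 0.2682, 0.2367).
So the stationary probability of Active is 0.2713.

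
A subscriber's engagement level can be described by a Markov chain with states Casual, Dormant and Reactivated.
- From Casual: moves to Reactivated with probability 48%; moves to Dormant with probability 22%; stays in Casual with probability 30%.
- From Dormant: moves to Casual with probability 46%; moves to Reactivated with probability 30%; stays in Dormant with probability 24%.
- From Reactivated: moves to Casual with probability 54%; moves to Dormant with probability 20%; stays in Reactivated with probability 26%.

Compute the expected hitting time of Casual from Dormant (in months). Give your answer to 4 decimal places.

2.0701

Let t(s) be the expected number of months to first reach Casual from state s, with t(Casual) = 0. Conditioning on the first month:
t(Dormant) = 1 + 0.24·t(Dormant) + 0.3·t(Reactivated)
t(Reactivated) = 1 + 0.2·t(Dormant) + 0.26·t(Reactivated)
Solving: t(Dormant) = 2.0701, t(Reactivated) = 1.9108.
Expected months from Dormant to Casual: 2.0701.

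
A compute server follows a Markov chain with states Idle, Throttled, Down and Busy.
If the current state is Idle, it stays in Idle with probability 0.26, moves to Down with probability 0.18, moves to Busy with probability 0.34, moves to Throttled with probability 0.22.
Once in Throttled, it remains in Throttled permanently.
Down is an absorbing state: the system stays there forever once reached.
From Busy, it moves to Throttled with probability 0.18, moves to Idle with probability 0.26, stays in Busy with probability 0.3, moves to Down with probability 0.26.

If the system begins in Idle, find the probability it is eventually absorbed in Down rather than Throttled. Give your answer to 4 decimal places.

0.4991

Let h(s) be the probability of absorption at Down starting from transient state s. Then h(Down) = 1 and h(Throttled) = 0. By first-step analysis:
h(Idle) = 0.26·h(Idle) + 0.22·0 + 0.18·1 + 0.34·h(Busy)
h(Busy) = 0.26·h(Idle) + 0.18·0 + 0.26·1 + 0.3·h(Busy)
Solving: h(Idle) = 0.4991, h(Busy) = 0.5568.
Starting from Idle, the probability is 0.4991.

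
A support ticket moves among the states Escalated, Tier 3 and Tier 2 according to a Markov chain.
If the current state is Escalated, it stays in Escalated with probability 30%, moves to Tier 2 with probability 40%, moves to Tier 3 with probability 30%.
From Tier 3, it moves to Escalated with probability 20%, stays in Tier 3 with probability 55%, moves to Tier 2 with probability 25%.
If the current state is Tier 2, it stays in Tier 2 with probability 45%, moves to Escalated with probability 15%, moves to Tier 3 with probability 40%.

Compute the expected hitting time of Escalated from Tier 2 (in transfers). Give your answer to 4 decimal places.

5.7627

Let t(s) be the expected number of transfers to first reach Escalated from state s, with t(Escalated) = 0. Conditioning on the first transfer:
t(Tier 3) = 1 + 0.55·t(Tier 3) + 0.25·t(Tier 2)
t(Tier 2) = 1 + 0.4·t(Tier 3) + 0.45·t(Tier 2)
Solving: t(Tier 3) = 5.4237, t(Tier 2) = 5.7627.
Expected transfers from Tier 2 to Escalated: 5.7627.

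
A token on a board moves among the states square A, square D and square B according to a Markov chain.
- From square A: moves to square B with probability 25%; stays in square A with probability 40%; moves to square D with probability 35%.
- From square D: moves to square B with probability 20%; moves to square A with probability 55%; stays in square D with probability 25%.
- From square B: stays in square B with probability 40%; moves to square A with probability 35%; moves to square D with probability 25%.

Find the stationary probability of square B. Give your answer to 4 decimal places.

0.2769

Let the stationary distribution be π with π = πP and π_1 + π_2 + π_3 = 1.
π_1 = 0.4·π_1 + 0.55·π_2 + 0.35·π_3
π_2 = 0.35·π_1 + 0.25·π_2 + 0.25·π_3
Solving with the normalization constraint gives π = (0.4301, 0.2930, 0.2769).
So the stationary probability of square B is 0.2769.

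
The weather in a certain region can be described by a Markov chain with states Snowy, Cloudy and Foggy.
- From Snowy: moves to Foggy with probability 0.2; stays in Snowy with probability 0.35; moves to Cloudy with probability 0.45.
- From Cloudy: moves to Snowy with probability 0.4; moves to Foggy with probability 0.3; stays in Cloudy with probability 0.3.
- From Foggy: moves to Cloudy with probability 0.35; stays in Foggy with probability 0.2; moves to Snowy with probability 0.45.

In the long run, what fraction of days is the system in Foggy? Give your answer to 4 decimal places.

Let the stationary distribution be π with π = πP and π_1 + π_2 + π_3 = 1.
π_1 = 0.35·π_1 + 0.4·π_2 + 0.45·π_3
π_2 = 0.45·π_1 + 0.3·π_2 + 0.35·π_3
Solving with the normalization constraint gives π = (0.3922, 0.3707, 0.2371).
So the stationary probability of Foggy is 0.2371.

0.2371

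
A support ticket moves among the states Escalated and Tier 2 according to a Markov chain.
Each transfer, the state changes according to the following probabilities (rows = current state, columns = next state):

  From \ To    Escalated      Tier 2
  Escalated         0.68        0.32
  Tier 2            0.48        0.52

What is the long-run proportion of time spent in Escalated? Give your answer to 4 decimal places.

Let the stationary distribution be π with π = πP and π_1 + π_2 = 1.
π_1 = 0.68·π_1 + 0.48·π_2
Solving with the normalization constraint gives π = (0.6000, 0.4000).
So the stationary probability of Escalated is 0.6000.

0.6000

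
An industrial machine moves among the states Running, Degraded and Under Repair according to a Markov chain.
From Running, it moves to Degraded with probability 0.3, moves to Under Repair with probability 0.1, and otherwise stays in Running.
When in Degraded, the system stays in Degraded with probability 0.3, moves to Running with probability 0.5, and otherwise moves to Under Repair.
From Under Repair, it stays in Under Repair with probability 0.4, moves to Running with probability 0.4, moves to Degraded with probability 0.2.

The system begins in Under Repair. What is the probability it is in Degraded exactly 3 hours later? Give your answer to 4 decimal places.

Propagate the distribution vector 3 hours from Under Repair.
After 0 hours: (0.0000, 0.0000, 1.0000)
After 1 hour: (0.4000, 0.2000, 0.4000)
After 2 hours: (0.5000, 0.2600, 0.2400)
After 3 hours: (0.5260, 0.2760, 0.1980)
P(in Degraded after 3 hours) = 0.2760

0.2760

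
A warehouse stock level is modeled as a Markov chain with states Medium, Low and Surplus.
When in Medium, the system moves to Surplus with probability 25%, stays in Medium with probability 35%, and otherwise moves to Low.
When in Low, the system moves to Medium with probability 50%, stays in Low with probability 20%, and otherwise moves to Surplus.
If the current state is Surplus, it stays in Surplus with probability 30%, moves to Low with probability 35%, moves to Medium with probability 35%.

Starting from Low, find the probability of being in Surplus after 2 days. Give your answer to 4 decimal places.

Sum over the intermediate state after 1 day:
P = P(Low→Medium)·P(Medium→Surplus) + P(Low→Low)·P(Low→Surplus) + P(Low→Surplus)·P(Surplus→Surplus)
  = 0.5×0.25 + 0.2×0.3 + 0.3×0.3
  = 0.1250 + 0.0600 + 0.0900 = 0.2750

0.2750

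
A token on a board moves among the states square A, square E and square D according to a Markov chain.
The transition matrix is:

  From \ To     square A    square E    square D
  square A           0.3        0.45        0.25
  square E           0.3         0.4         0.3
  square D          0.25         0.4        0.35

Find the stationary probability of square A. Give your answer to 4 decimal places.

Let the stationary distribution be π with π = πP and π_1 + π_2 + π_3 = 1.
π_1 = 0.3·π_1 + 0.3·π_2 + 0.25·π_3
π_2 = 0.45·π_1 + 0.4·π_2 + 0.4·π_3
Solving with the normalization constraint gives π = (0.2850, 0.4142, 0.3008).
So the stationary probability of square A is 0.2850.

0.2850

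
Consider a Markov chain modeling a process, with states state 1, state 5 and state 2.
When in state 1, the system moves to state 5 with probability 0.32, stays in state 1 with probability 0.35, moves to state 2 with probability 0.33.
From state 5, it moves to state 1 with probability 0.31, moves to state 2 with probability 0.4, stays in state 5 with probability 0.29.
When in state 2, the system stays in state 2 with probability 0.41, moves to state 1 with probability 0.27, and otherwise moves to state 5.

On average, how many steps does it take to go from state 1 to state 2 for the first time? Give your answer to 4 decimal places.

2.8429

Let t(s) be the expected number of steps to first reach state 2 from state s, with t(state 2) = 0. Conditioning on the first step:
t(state 1) = 1 + 0.35·t(state 1) + 0.32·t(state 5)
t(state 5) = 1 + 0.31·t(state 1) + 0.29·t(state 5)
Solving: t(state 1) = 2.8429, t(state 5) = 2.6497.
Expected steps from state 1 to state 2: 2.8429.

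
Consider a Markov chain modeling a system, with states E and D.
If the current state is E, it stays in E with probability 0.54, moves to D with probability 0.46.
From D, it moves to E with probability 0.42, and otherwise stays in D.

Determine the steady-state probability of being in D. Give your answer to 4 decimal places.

0.5227

Let the stationary distribution be π with π = πP and π_1 + π_2 = 1.
π_1 = 0.54·π_1 + 0.42·π_2
Solving with the normalization constraint gives π = (0.4773, 0.5227).
So the stationary probability of D is 0.5227.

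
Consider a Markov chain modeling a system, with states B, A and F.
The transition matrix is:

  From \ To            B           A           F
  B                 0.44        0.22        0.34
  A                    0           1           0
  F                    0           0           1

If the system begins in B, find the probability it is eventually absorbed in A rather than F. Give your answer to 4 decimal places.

Let h(s) be the probability of absorption at A starting from transient state s. Then h(A) = 1 and h(F) = 0. By first-step analysis:
h(B) = 0.44·h(B) + 0.22·1 + 0.34·0
Solving: h(B) = 0.3929.
Starting from B, the probability is 0.3929.

0.3929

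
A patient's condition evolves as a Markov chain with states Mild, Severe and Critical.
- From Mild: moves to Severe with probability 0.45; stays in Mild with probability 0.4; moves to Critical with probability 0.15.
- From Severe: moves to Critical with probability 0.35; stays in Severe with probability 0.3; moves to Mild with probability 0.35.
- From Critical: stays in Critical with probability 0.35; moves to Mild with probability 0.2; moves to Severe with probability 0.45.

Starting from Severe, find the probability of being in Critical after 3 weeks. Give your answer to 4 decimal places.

0.2870

Propagate the distribution vector 3 weeks from Severe.
After 0 weeks: (0.0000, 1.0000, 0.0000)
After 1 week: (0.3500, 0.3000, 0.3500)
After 2 weeks: (0.3150, 0.4050, 0.2800)
After 3 weeks: (0.3238, 0.3893, 0.2870)
P(in Critical after 3 weeks) = 0.2870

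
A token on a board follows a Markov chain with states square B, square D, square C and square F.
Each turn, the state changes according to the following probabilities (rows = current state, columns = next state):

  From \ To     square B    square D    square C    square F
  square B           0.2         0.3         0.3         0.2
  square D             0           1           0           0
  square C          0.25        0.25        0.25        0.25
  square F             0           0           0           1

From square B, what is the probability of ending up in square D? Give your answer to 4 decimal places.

Let h(s) be the probability of absorption at square D starting from transient state s. Then h(square D) = 1 and h(square F) = 0. By first-step analysis:
h(square B) = 0.2·h(square B) + 0.3·1 + 0.3·h(square C) + 0.2·0
h(square C) = 0.25·h(square B) + 0.25·1 + 0.25·h(square C) + 0.25·0
Solving: h(square B) = 0.5714, h(square C) = 0.5238.
Starting from square B, the probability is 0.5714.

0.5714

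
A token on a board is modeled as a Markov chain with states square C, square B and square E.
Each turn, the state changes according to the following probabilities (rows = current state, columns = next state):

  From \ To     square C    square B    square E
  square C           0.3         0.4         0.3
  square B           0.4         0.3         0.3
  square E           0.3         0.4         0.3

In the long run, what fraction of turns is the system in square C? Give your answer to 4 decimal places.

Let the stationary distribution be π with π = πP and π_1 + π_2 + π_3 = 1.
π_1 = 0.3·π_1 + 0.4·π_2 + 0.3·π_3
π_2 = 0.4·π_1 + 0.3·π_2 + 0.4·π_3
Solving with the normalization constraint gives π = (0.3364, 0.3636, 0.3000).
So the stationary probability of square C is 0.3364.

0.3364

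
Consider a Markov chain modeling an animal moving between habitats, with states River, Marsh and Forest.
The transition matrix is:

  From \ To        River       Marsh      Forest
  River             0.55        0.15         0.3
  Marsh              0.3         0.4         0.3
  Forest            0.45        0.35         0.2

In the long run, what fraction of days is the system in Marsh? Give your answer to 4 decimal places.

0.2727

Let the stationary distribution be π with π = πP and π_1 + π_2 + π_3 = 1.
π_1 = 0.55·π_1 + 0.3·π_2 + 0.45·π_3
π_2 = 0.15·π_1 + 0.4·π_2 + 0.35·π_3
Solving with the normalization constraint gives π = (0.4545, 0.2727, 0.2727).
So the stationary probability of Marsh is 0.2727.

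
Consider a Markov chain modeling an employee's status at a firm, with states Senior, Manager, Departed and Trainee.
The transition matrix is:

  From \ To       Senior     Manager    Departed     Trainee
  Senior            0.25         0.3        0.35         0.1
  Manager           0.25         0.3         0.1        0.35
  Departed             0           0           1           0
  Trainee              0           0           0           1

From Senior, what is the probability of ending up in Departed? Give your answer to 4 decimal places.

Let h(s) be the probability of absorption at Departed starting from transient state s. Then h(Departed) = 1 and h(Trainee) = 0. By first-step analysis:
h(Senior) = 0.25·h(Senior) + 0.3·h(Manager) + 0.35·1 + 0.1·0
h(Manager) = 0.25·h(Senior) + 0.3·h(Manager) + 0.1·1 + 0.35·0
Solving: h(Senior) = 0.6111, h(Manager) = 0.3611.
Starting from Senior, the probability is 0.6111.

0.6111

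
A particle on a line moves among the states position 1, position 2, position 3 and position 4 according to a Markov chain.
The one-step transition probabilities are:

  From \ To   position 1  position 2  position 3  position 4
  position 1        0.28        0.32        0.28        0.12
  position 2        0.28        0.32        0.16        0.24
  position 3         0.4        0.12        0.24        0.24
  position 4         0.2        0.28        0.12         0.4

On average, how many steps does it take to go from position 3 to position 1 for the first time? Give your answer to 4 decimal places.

Let t(s) be the expected number of steps to first reach position 1 from state s, with t(position 1) = 0. Conditioning on the first step:
t(position 2) = 1 + 0.32·t(position 2) + 0.16·t(position 3) + 0.24·t(position 4)
t(position 3) = 1 + 0.12·t(position 2) + 0.24·t(position 3) + 0.24·t(position 4)
t(position 4) = 1 + 0.28·t(position 2) + 0.12·t(position 3) + 0.4·t(position 4)
Solving: t(position 2) = 3.6164, t(position 3) = 3.1447, t(position 4) = 3.9832.
Expected steps from position 3 to position 1: 3.1447.

3.1447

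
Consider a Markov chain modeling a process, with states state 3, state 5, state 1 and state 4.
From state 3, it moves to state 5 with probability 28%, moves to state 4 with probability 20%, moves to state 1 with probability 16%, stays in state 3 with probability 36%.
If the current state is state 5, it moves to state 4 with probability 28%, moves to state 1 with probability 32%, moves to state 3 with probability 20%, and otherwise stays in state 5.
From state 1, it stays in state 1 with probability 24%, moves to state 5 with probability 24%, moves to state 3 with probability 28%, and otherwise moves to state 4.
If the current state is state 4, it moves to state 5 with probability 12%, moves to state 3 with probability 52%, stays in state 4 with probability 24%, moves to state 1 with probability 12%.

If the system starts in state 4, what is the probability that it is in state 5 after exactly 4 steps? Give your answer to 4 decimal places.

0.2169

Propagate the distribution vector 4 steps from state 4.
After 0 steps: (0.0000, 0.0000, 0.0000, 1.0000)
After 1 step: (0.5200, 0.1200, 0.1200, 0.2400)
After 2 steps: (0.3696, 0.2272, 0.1792, 0.2240)
After 3 steps: (0.3452, 0.2188, 0.2017, 0.2343)
After 4 steps: (0.3463, 0.2169, 0.2018, 0.2349)
P(in state 5 after 4 steps) = 0.2169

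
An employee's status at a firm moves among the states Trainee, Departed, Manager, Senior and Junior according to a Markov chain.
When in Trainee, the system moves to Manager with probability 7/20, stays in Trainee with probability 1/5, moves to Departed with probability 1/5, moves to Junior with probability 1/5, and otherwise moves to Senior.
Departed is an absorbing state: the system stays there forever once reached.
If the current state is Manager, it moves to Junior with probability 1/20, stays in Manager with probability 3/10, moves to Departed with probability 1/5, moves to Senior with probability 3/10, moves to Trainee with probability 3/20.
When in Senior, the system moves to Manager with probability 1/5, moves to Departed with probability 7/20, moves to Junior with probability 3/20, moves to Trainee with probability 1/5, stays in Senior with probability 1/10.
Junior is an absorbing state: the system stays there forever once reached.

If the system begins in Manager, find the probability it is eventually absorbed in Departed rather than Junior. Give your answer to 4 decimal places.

0.7057

Let h(s) be the probability of absorption at Departed starting from transient state s. Then h(Departed) = 1 and h(Junior) = 0. By first-step analysis:
h(Trainee) = 0.2·h(Trainee) + 0.2·1 + 0.35·h(Manager) + 0.05·h(Senior) + 0.2·0
h(Manager) = 0.15·h(Trainee) + 0.2·1 + 0.3·h(Manager) + 0.3·h(Senior) + 0.05·0
h(Senior) = 0.2·h(Trainee) + 0.35·1 + 0.2·h(Manager) + 0.1·h(Senior) + 0.15·0
Solving: h(Trainee) = 0.6012, h(Manager) = 0.7057, h(Senior) = 0.6793.
Starting from Manager, the probability is 0.7057.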